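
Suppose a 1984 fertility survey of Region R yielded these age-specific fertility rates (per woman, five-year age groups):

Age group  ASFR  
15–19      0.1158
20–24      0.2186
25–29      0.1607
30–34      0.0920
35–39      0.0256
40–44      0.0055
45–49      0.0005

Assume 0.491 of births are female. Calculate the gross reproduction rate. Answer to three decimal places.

Proportion female at birth = 0.491.
Sum of ASFRs = 0.1158 + 0.2186 + 0.1607 + 0.0920 + 0.0256 + 0.0055 + 0.0005 = 0.6187
TFR = 5 × 0.6187 = 3.0935
GRR = 0.491 × 3.0935 = 1.51891

1.519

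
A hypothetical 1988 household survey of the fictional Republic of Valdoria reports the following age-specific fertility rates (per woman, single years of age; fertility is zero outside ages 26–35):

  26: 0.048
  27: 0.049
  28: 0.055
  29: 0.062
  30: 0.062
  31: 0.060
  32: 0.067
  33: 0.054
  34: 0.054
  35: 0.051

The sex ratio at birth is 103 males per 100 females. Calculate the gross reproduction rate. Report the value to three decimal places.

Proportion female at birth = 100 / (100 + 103) = 0.49261.
Sum of ASFRs = 0.048 + 0.049 + 0.055 + 0.062 + 0.062 + 0.060 + 0.067 + 0.054 + 0.054 + 0.051 = 0.562
TFR = 0.562
GRR = 0.49261 × 0.562 = 0.27685

0.277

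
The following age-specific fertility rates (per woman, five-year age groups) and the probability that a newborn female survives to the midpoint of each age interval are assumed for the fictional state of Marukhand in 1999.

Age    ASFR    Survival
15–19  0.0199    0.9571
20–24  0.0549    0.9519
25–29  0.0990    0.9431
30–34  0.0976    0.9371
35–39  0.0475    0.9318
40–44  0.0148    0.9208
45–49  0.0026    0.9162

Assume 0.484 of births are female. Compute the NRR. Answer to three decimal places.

0.766

Proportion female at birth = 0.484.
Each age group contributes 5 × ASFR × survival:
  15–19: 5 × 0.0199 × 0.9571 = 0.09523
  20–24: 5 × 0.0549 × 0.9519 = 0.26130
  25–29: 5 × 0.0990 × 0.9431 = 0.46683
  30–34: 5 × 0.0976 × 0.9371 = 0.45730
  35–39: 5 × 0.0475 × 0.9318 = 0.22130
  40–44: 5 × 0.0148 × 0.9208 = 0.06814
  45–49: 5 × 0.0026 × 0.9162 = 0.01191
Sum = 1.58201
NRR = 0.484 × 1.58201 = 0.76569
An NRR under 1 implies long-run decline under these rates.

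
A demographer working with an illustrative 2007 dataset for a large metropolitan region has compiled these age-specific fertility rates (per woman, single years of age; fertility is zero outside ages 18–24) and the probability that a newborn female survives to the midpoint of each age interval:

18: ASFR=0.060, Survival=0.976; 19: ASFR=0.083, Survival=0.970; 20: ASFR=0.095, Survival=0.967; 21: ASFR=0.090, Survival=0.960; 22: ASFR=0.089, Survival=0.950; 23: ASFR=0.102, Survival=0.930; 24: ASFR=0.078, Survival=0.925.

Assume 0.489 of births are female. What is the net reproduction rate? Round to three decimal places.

0.278

Proportion female at birth = 0.489.
Each age group contributes 1 × ASFR × survival:
  18: 1 × 0.060 × 0.976 = 0.05856
  19: 1 × 0.083 × 0.970 = 0.08051
  20: 1 × 0.095 × 0.967 = 0.09187
  21: 1 × 0.090 × 0.960 = 0.08640
  22: 1 × 0.089 × 0.950 = 0.08455
  23: 1 × 0.102 × 0.930 = 0.09486
  24: 1 × 0.078 × 0.925 = 0.07215
Sum = 0.56890
NRR = 0.489 × 0.56890 = 0.27819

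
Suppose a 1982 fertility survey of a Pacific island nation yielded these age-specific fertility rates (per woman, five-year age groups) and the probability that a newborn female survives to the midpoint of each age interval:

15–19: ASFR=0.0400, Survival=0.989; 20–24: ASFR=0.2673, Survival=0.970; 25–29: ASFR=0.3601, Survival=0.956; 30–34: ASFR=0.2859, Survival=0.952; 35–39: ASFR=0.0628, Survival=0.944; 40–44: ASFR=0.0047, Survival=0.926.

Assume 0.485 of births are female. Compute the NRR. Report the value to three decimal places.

2.374

Proportion female at birth = 0.485.
Per-age-group product (5 × ASFR × survival probability):
  15–19: 5 × 0.0400 × 0.989 = 0.19780
  20–24: 5 × 0.2673 × 0.970 = 1.29641
  25–29: 5 × 0.3601 × 0.956 = 1.72128
  30–34: 5 × 0.2859 × 0.952 = 1.36088
  35–39: 5 × 0.0628 × 0.944 = 0.29642
  40–44: 5 × 0.0047 × 0.926 = 0.02176
Sum = 4.89455
NRR = 0.485 × 4.89455 = 2.37386
NRR > 1, so each generation more than replaces itself.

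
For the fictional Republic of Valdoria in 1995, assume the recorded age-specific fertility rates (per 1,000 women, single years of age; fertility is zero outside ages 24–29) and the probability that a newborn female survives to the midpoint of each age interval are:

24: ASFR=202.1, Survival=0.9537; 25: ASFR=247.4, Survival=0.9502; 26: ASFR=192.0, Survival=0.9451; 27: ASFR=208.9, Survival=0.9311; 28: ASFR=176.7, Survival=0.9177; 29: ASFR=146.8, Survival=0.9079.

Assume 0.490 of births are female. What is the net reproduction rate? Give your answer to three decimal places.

0.539

Proportion female at birth = 0.490.
Each age group contributes 1 × ASFR × survival:
  24: 1 × 202.1/1000 × 0.9537 = 0.19274
  25: 1 × 247.4/1000 × 0.9502 = 0.23508
  26: 1 × 192.0/1000 × 0.9451 = 0.18146
  27: 1 × 208.9/1000 × 0.9311 = 0.19451
  28: 1 × 176.7/1000 × 0.9177 = 0.16216
  29: 1 × 146.8/1000 × 0.9079 = 0.13328
Sum = 1.09923
NRR = 0.490 × 1.09923 = 0.53862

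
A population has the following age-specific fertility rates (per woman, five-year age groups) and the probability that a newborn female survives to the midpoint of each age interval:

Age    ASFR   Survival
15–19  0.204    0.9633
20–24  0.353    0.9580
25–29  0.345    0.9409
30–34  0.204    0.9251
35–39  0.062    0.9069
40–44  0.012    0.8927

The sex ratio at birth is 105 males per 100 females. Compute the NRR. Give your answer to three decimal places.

2.719

Proportion female at birth = 100 / (100 + 105) = 0.48780.
Weighting each age-specific rate by interval width and survival:
  15–19: 5 × 0.204 × 0.9633 = 0.98257
  20–24: 5 × 0.353 × 0.9580 = 1.69087
  25–29: 5 × 0.345 × 0.9409 = 1.62305
  30–34: 5 × 0.204 × 0.9251 = 0.94360
  35–39: 5 × 0.062 × 0.9069 = 0.28114
  40–44: 5 × 0.012 × 0.8927 = 0.05356
Sum = 5.57479
NRR = 0.48780 × 5.57479 = 2.71938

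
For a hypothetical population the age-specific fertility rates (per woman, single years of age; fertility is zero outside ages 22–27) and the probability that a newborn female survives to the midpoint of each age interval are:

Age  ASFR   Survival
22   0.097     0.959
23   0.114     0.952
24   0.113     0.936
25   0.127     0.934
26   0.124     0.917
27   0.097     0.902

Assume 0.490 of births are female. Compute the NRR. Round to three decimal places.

Proportion female at birth = 0.490.
Per-age-group product (1 × ASFR × survival probability):
  22: 1 × 0.097 × 0.959 = 0.09302
  23: 1 × 0.114 × 0.952 = 0.10853
  24: 1 × 0.113 × 0.936 = 0.10577
  25: 1 × 0.127 × 0.934 = 0.11862
  26: 1 × 0.124 × 0.917 = 0.11371
  27: 1 × 0.097 × 0.902 = 0.08749
Sum = 0.62714
NRR = 0.490 × 0.62714 = 0.30730

0.307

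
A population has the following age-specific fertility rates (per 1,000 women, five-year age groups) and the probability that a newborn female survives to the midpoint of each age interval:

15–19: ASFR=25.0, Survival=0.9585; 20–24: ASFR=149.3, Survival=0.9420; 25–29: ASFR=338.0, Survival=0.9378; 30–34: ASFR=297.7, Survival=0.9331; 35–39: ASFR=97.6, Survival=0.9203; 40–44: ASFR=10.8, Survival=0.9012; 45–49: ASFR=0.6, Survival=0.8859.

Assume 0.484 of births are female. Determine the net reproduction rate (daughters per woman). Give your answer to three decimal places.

Proportion female at birth = 0.484.
Survival-weighted fertility by age (5·fₓ·Sₓ):
  15–19: 5 × 25.0/1000 × 0.9585 = 0.11981
  20–24: 5 × 149.3/1000 × 0.9420 = 0.70320
  25–29: 5 × 338.0/1000 × 0.9378 = 1.58488
  30–34: 5 × 297.7/1000 × 0.9331 = 1.38892
  35–39: 5 × 97.6/1000 × 0.9203 = 0.44911
  40–44: 5 × 10.8/1000 × 0.9012 = 0.04866
  45–49: 5 × 0.6/1000 × 0.8859 = 0.00266
Sum = 4.29724
NRR = 0.484 × 4.29724 = 2.07986

2.080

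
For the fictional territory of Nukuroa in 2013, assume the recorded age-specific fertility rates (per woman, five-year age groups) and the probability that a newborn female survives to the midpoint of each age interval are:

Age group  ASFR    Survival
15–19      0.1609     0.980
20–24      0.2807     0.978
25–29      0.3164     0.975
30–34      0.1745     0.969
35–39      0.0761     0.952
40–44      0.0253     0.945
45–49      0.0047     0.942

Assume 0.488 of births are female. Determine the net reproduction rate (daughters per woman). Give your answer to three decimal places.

2.466

Proportion female at birth = 0.488.
Weighting each age-specific rate by interval width and survival:
  15–19: 5 × 0.1609 × 0.980 = 0.78841
  20–24: 5 × 0.2807 × 0.978 = 1.37262
  25–29: 5 × 0.3164 × 0.975 = 1.54245
  30–34: 5 × 0.1745 × 0.969 = 0.84545
  35–39: 5 × 0.0761 × 0.952 = 0.36224
  40–44: 5 × 0.0253 × 0.945 = 0.11954
  45–49: 5 × 0.0047 × 0.942 = 0.02214
Sum = 5.05285
NRR = 0.488 × 5.05285 = 2.46579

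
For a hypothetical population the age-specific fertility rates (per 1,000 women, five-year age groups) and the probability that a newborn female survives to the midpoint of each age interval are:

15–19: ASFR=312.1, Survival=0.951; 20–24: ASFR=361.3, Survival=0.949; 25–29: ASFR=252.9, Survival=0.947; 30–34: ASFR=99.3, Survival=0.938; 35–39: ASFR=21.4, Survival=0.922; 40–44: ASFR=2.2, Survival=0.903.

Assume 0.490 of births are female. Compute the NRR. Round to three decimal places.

Proportion female at birth = 0.490.
Per-age-group product (5 × ASFR × survival probability):
  15–19: 5 × 312.1/1000 × 0.951 = 1.48404
  20–24: 5 × 361.3/1000 × 0.949 = 1.71437
  25–29: 5 × 252.9/1000 × 0.947 = 1.19748
  30–34: 5 × 99.3/1000 × 0.938 = 0.46572
  35–39: 5 × 21.4/1000 × 0.922 = 0.09865
  40–44: 5 × 2.2/1000 × 0.903 = 0.00993
Sum = 4.97019
NRR = 0.490 × 4.97019 = 2.43539

2.435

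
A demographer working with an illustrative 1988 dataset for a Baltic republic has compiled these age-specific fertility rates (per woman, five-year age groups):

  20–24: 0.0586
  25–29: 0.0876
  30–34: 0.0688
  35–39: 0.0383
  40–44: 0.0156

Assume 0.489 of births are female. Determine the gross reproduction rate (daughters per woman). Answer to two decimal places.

Proportion female at birth = 0.489.
Sum of ASFRs = 0.0586 + 0.0876 + 0.0688 + 0.0383 + 0.0156 = 0.2689
TFR = 5 × 0.2689 = 1.3445
GRR = 0.489 × 1.3445 = 0.65746

0.66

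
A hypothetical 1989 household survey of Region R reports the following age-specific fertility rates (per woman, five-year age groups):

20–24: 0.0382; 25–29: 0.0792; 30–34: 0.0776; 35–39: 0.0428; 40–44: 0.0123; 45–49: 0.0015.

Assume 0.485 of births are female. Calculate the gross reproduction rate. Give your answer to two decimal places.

0.61

Proportion female at birth = 0.485.
Sum of ASFRs = 0.0382 + 0.0792 + 0.0776 + 0.0428 + 0.0123 + 0.0015 = 0.2516
TFR = 5 × 0.2516 = 1.258
GRR = 0.485 × 1.258 = 0.61013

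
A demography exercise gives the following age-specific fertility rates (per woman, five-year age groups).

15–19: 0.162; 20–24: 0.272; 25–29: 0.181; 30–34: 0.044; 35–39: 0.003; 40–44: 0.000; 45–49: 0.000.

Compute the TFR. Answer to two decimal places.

3.31

Sum of ASFRs = 0.162 + 0.272 + 0.181 + 0.044 + 0.003 + 0.000 + 0.000 = 0.662
TFR = 5 × 0.662 = 3.31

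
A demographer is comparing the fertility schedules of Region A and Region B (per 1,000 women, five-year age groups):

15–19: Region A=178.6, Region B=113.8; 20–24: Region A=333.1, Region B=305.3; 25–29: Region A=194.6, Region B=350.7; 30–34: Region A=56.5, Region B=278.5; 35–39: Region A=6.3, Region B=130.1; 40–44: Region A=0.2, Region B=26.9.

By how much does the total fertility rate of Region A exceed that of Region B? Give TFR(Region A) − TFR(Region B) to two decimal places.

-2.18

Region A:
  Sum of ASFRs = 178.6 + 333.1 + 194.6 + 56.5 + 6.3 + 0.2 = 769.3
  TFR = 5 × 769.3 / 1000 = 3.8465
Region B:
  Sum of ASFRs = 113.8 + 305.3 + 350.7 + 278.5 + 130.1 + 26.9 = 1205.3
  TFR = 5 × 1205.3 / 1000 = 6.0265
Difference = 3.8465 − 6.0265 = -2.18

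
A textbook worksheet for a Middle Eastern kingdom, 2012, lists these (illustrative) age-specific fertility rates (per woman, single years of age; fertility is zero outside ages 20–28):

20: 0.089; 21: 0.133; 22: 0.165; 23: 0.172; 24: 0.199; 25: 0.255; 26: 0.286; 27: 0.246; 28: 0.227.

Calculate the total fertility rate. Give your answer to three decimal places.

Sum of ASFRs = 0.089 + 0.133 + 0.165 + 0.172 + 0.199 + 0.255 + 0.286 + 0.246 + 0.227 = 1.772
TFR = 1.772

1.772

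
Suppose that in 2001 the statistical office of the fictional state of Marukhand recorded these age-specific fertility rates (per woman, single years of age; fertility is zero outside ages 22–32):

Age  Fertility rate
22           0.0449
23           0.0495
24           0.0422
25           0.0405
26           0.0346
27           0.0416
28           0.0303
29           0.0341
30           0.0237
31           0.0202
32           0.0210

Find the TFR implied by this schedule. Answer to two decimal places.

Sum of ASFRs = 0.0449 + 0.0495 + 0.0422 + 0.0405 + 0.0346 + 0.0416 + 0.0303 + 0.0341 + 0.0237 + 0.0202 + 0.0210 = 0.3826
TFR = 0.3826

0.38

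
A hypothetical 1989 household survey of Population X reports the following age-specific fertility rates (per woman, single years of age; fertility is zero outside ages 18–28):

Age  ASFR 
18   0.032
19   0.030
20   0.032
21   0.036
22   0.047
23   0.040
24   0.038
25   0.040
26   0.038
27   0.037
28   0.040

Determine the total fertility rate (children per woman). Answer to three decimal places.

Sum of ASFRs = 0.032 + 0.030 + 0.032 + 0.036 + 0.047 + 0.040 + 0.038 + 0.040 + 0.038 + 0.037 + 0.040 = 0.410
TFR = 0.41

0.410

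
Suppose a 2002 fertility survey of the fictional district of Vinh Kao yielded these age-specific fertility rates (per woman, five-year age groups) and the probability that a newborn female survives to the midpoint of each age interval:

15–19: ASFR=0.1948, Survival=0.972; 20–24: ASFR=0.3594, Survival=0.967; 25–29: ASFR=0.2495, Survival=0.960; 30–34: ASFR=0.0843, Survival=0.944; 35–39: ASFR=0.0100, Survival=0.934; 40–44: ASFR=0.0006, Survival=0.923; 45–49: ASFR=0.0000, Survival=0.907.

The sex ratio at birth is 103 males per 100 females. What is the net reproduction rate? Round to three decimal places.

Proportion female at birth = 100 / (100 + 103) = 0.49261.
Each age group contributes 5 × ASFR × survival:
  15–19: 5 × 0.1948 × 0.972 = 0.94673
  20–24: 5 × 0.3594 × 0.967 = 1.73770
  25–29: 5 × 0.2495 × 0.960 = 1.19760
  30–34: 5 × 0.0843 × 0.944 = 0.39790
  35–39: 5 × 0.0100 × 0.934 = 0.04670
  40–44: 5 × 0.0006 × 0.923 = 0.00277
  45–49: 5 × 0.0000 × 0.907 = 0.00000
Sum = 4.32940
NRR = 0.49261 × 4.32940 = 2.13271

2.133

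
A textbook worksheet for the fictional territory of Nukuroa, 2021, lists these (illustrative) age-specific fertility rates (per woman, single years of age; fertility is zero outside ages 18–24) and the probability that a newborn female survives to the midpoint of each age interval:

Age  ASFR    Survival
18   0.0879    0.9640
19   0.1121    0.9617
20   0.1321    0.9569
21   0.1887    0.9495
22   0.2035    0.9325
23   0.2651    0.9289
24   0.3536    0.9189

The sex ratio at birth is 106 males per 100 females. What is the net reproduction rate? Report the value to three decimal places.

0.611

Proportion female at birth = 100 / (100 + 106) = 0.48544.
Each age group contributes 1 × ASFR × survival:
  18: 1 × 0.0879 × 0.9640 = 0.08474
  19: 1 × 0.1121 × 0.9617 = 0.10781
  20: 1 × 0.1321 × 0.9569 = 0.12641
  21: 1 × 0.1887 × 0.9495 = 0.17917
  22: 1 × 0.2035 × 0.9325 = 0.18976
  23: 1 × 0.2651 × 0.9289 = 0.24625
  24: 1 × 0.3536 × 0.9189 = 0.32492
Sum = 1.25906
NRR = 0.48544 × 1.25906 = 0.61120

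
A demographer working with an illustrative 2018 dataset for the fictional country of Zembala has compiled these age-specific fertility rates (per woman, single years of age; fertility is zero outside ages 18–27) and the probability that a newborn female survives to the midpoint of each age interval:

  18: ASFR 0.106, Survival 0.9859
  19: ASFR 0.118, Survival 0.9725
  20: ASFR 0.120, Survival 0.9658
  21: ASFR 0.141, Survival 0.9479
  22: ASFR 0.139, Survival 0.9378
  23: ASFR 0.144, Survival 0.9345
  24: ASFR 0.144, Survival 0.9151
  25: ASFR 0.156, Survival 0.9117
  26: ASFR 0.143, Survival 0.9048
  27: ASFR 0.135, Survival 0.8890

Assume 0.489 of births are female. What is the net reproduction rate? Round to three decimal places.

0.615

Proportion female at birth = 0.489.
Each age group contributes 1 × ASFR × survival:
  18: 1 × 0.106 × 0.9859 = 0.10451
  19: 1 × 0.118 × 0.9725 = 0.11476
  20: 1 × 0.120 × 0.9658 = 0.11590
  21: 1 × 0.141 × 0.9479 = 0.13365
  22: 1 × 0.139 × 0.9378 = 0.13035
  23: 1 × 0.144 × 0.9345 = 0.13457
  24: 1 × 0.144 × 0.9151 = 0.13177
  25: 1 × 0.156 × 0.9117 = 0.14223
  26: 1 × 0.143 × 0.9048 = 0.12939
  27: 1 × 0.135 × 0.8890 = 0.12002
Sum = 1.25715
NRR = 0.489 × 1.25715 = 0.61475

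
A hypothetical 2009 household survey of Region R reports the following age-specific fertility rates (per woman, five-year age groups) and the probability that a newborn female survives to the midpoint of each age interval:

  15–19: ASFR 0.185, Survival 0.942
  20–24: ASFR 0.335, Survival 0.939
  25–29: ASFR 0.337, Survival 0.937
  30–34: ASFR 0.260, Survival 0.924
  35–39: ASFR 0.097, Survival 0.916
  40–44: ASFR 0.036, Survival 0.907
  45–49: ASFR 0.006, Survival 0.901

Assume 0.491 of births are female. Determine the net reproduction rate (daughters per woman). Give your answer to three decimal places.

2.877

Proportion female at birth = 0.491.
Each age group contributes 5 × ASFR × survival:
  15–19: 5 × 0.185 × 0.942 = 0.87135
  20–24: 5 × 0.335 × 0.939 = 1.57283
  25–29: 5 × 0.337 × 0.937 = 1.57885
  30–34: 5 × 0.260 × 0.924 = 1.20120
  35–39: 5 × 0.097 × 0.916 = 0.44426
  40–44: 5 × 0.036 × 0.907 = 0.16326
  45–49: 5 × 0.006 × 0.901 = 0.02703
Sum = 5.85878
NRR = 0.491 × 5.85878 = 2.87666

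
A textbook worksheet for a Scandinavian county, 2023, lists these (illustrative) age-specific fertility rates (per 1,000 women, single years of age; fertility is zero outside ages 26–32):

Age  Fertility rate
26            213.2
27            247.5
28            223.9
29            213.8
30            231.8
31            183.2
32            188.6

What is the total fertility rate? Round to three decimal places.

Sum of ASFRs = 213.2 + 247.5 + 223.9 + 213.8 + 231.8 + 183.2 + 188.6 = 1502.0
TFR = 1502.0 / 1000 = 1.502

1.502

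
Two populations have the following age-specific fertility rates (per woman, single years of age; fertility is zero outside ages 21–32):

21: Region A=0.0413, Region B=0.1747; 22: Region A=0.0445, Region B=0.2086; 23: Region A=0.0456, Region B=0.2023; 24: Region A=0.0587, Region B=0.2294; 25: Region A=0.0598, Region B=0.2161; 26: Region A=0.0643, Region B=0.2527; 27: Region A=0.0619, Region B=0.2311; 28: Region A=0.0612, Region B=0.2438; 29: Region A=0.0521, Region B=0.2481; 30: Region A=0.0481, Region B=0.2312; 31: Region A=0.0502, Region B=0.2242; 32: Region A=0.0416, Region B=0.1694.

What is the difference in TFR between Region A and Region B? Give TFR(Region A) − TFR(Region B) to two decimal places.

-2.00

Region A:
  Sum of ASFRs = 0.0413 + 0.0445 + 0.0456 + 0.0587 + 0.0598 + 0.0643 + 0.0619 + 0.0612 + 0.0521 + 0.0481 + 0.0502 + 0.0416 = 0.6293
  TFR = 0.6293
Region B:
  Sum of ASFRs = 0.1747 + 0.2086 + 0.2023 + 0.2294 + 0.2161 + 0.2527 + 0.2311 + 0.2438 + 0.2481 + 0.2312 + 0.2242 + 0.1694 = 2.6316
  TFR = 2.6316
Difference = 0.6293 − 2.6316 = -2.0023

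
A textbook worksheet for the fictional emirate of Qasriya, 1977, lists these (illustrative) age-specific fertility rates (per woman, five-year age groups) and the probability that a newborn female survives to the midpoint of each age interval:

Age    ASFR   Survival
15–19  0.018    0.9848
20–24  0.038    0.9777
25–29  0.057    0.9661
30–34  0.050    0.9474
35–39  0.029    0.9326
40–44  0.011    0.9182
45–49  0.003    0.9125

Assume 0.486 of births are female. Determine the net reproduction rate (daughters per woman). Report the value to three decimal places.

0.479

Proportion female at birth = 0.486.
Weighting each age-specific rate by interval width and survival:
  15–19: 5 × 0.018 × 0.9848 = 0.08863
  20–24: 5 × 0.038 × 0.9777 = 0.18576
  25–29: 5 × 0.057 × 0.9661 = 0.27534
  30–34: 5 × 0.050 × 0.9474 = 0.23685
  35–39: 5 × 0.029 × 0.9326 = 0.13523
  40–44: 5 × 0.011 × 0.9182 = 0.05050
  45–49: 5 × 0.003 × 0.9125 = 0.01369
Sum = 0.98600
NRR = 0.486 × 0.98600 = 0.47920
An NRR under 1 implies long-run decline under these rates.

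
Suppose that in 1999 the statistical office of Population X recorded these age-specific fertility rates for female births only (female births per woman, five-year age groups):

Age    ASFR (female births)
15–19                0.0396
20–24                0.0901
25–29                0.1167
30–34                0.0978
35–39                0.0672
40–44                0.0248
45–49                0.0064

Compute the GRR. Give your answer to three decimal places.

Sum of female ASFRs = 0.0396 + 0.0901 + 0.1167 + 0.0978 + 0.0672 + 0.0248 + 0.0064 = 0.4426
GRR = 5 × 0.4426 = 2.213

2.213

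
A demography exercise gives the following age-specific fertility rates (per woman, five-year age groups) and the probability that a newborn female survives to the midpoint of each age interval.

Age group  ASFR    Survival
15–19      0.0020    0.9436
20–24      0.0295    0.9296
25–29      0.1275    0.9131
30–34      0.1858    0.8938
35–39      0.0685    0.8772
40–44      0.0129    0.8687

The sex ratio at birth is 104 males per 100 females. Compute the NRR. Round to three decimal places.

0.939

Proportion female at birth = 100 / (100 + 104) = 0.49020.
Each age group contributes 5 × ASFR × survival:
  15–19: 5 × 0.0020 × 0.9436 = 0.00944
  20–24: 5 × 0.0295 × 0.9296 = 0.13712
  25–29: 5 × 0.1275 × 0.9131 = 0.58210
  30–34: 5 × 0.1858 × 0.8938 = 0.83034
  35–39: 5 × 0.0685 × 0.8772 = 0.30044
  40–44: 5 × 0.0129 × 0.8687 = 0.05603
Sum = 1.91547
NRR = 0.49020 × 1.91547 = 0.93896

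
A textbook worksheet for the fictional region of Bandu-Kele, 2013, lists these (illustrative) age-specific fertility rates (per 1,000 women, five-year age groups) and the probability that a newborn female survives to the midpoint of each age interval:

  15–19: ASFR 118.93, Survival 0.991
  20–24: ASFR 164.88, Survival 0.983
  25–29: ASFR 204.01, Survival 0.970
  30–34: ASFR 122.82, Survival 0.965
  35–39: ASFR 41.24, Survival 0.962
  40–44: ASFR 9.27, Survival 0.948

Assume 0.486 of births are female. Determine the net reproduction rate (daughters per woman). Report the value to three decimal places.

1.567

Proportion female at birth = 0.486.
Weighting each age-specific rate by interval width and survival:
  15–19: 5 × 118.93/1000 × 0.991 = 0.58930
  20–24: 5 × 164.88/1000 × 0.983 = 0.81039
  25–29: 5 × 204.01/1000 × 0.970 = 0.98945
  30–34: 5 × 122.82/1000 × 0.965 = 0.59261
  35–39: 5 × 41.24/1000 × 0.962 = 0.19836
  40–44: 5 × 9.27/1000 × 0.948 = 0.04394
Sum = 3.22405
NRR = 0.486 × 3.22405 = 1.56689
With NRR above 1 the population is above replacement fertility.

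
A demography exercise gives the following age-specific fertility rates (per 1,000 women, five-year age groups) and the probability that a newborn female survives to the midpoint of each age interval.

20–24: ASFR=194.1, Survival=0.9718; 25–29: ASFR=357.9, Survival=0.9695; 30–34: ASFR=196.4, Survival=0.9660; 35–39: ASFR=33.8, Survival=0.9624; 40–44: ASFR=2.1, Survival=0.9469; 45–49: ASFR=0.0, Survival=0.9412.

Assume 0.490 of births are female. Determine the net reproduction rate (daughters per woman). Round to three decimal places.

1.862

Proportion female at birth = 0.490.
Per-age-group product (5 × ASFR × survival probability):
  20–24: 5 × 194.1/1000 × 0.9718 = 0.94313
  25–29: 5 × 357.9/1000 × 0.9695 = 1.73492
  30–34: 5 × 196.4/1000 × 0.9660 = 0.94861
  35–39: 5 × 33.8/1000 × 0.9624 = 0.16265
  40–44: 5 × 2.1/1000 × 0.9469 = 0.00994
  45–49: 5 × 0.0/1000 × 0.9412 = 0.00000
Sum = 3.79925
NRR = 0.490 × 3.79925 = 1.86163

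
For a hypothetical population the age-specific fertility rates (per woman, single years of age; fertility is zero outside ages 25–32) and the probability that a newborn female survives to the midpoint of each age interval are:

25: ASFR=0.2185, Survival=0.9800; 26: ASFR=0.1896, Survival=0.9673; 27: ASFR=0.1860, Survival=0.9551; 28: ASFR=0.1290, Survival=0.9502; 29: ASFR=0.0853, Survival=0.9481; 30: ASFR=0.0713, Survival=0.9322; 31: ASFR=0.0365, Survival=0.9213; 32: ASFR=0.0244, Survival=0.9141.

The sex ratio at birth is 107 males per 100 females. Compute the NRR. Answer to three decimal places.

0.435

Proportion female at birth = 100 / (100 + 107) = 0.48309.
Per-age-group product (1 × ASFR × survival probability):
  25: 1 × 0.2185 × 0.9800 = 0.21413
  26: 1 × 0.1896 × 0.9673 = 0.18340
  27: 1 × 0.1860 × 0.9551 = 0.17765
  28: 1 × 0.1290 × 0.9502 = 0.12258
  29: 1 × 0.0853 × 0.9481 = 0.08087
  30: 1 × 0.0713 × 0.9322 = 0.06647
  31: 1 × 0.0365 × 0.9213 = 0.03363
  32: 1 × 0.0244 × 0.9141 = 0.02230
Sum = 0.90103
NRR = 0.48309 × 0.90103 = 0.43528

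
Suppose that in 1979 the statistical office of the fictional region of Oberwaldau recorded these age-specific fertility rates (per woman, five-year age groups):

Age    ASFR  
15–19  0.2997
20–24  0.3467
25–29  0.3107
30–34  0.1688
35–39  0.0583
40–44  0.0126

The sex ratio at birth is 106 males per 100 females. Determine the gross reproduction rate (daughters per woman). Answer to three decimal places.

2.905

Proportion female at birth = 100 / (100 + 106) = 0.48544.
Sum of ASFRs = 0.2997 + 0.3467 + 0.3107 + 0.1688 + 0.0583 + 0.0126 = 1.1968
TFR = 5 × 1.1968 = 5.984
GRR = 0.48544 × 5.984 = 2.90487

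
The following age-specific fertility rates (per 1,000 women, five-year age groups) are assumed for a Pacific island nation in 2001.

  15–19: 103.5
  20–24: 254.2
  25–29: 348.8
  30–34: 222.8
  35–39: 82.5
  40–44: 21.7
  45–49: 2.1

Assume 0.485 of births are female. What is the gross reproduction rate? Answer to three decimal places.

2.511

Proportion female at birth = 0.485.
Sum of ASFRs = 103.5 + 254.2 + 348.8 + 222.8 + 82.5 + 21.7 + 2.1 = 1035.6
TFR = 5 × 1035.6 / 1000 = 5.178
GRR = 0.485 × 5.178 = 2.51133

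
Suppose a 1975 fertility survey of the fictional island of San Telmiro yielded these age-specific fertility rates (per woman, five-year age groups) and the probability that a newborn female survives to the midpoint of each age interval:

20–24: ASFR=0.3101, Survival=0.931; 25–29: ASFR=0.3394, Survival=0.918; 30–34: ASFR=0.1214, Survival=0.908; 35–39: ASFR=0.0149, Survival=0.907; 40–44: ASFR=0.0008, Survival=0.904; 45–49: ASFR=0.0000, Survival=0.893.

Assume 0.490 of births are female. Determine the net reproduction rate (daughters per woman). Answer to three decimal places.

Proportion female at birth = 0.490.
Survival-weighted fertility by age (5·fₓ·Sₓ):
  20–24: 5 × 0.3101 × 0.931 = 1.44352
  25–29: 5 × 0.3394 × 0.918 = 1.55785
  30–34: 5 × 0.1214 × 0.908 = 0.55116
  35–39: 5 × 0.0149 × 0.907 = 0.06757
  40–44: 5 × 0.0008 × 0.904 = 0.00362
  45–49: 5 × 0.0000 × 0.893 = 0.00000
Sum = 3.62372
NRR = 0.490 × 3.62372 = 1.77562
With NRR above 1 the population is above replacement fertility.

1.776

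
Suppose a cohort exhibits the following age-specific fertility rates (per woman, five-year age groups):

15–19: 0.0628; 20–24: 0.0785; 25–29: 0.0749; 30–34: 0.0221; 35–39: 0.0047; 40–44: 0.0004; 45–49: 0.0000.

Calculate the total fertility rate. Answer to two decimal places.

1.22

Sum of ASFRs = 0.0628 + 0.0785 + 0.0749 + 0.0221 + 0.0047 + 0.0004 + 0.0000 = 0.2434
TFR = 5 × 0.2434 = 1.217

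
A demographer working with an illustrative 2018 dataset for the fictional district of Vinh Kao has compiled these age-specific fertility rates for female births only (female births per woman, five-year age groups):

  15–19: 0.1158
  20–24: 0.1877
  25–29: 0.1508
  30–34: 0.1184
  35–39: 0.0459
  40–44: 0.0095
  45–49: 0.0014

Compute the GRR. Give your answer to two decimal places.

Sum of female ASFRs = 0.1158 + 0.1877 + 0.1508 + 0.1184 + 0.0459 + 0.0095 + 0.0014 = 0.6295
GRR = 5 × 0.6295 = 3.1475

3.15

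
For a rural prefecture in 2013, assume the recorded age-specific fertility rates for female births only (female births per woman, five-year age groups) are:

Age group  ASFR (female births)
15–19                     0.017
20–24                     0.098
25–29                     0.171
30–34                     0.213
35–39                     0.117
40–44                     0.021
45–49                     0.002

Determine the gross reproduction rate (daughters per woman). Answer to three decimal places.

Sum of female ASFRs = 0.017 + 0.098 + 0.171 + 0.213 + 0.117 + 0.021 + 0.002 = 0.639
GRR = 5 × 0.639 = 3.195

3.195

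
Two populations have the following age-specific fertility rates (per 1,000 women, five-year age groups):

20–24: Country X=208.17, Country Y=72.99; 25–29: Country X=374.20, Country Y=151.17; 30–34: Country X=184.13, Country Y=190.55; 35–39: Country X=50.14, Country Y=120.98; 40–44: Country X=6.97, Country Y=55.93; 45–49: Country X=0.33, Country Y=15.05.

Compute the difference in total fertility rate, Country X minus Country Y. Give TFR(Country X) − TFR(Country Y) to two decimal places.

1.09

Country X:
  Sum of ASFRs = 208.17 + 374.20 + 184.13 + 50.14 + 6.97 + 0.33 = 823.94
  TFR = 5 × 823.94 / 1000 = 4.1197
Country Y:
  Sum of ASFRs = 72.99 + 151.17 + 190.55 + 120.98 + 55.93 + 15.05 = 606.67
  TFR = 5 × 606.67 / 1000 = 3.03335
Difference = 4.1197 − 3.03335 = 1.08635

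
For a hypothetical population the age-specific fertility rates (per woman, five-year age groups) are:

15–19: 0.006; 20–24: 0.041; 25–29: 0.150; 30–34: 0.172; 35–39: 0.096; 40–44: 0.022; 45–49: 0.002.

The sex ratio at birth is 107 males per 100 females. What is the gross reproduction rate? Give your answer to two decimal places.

Proportion female at birth = 100 / (100 + 107) = 0.48309.
Sum of ASFRs = 0.006 + 0.041 + 0.150 + 0.172 + 0.096 + 0.022 + 0.002 = 0.489
TFR = 5 × 0.489 = 2.445
GRR = 0.48309 × 2.445 = 1.18116

1.18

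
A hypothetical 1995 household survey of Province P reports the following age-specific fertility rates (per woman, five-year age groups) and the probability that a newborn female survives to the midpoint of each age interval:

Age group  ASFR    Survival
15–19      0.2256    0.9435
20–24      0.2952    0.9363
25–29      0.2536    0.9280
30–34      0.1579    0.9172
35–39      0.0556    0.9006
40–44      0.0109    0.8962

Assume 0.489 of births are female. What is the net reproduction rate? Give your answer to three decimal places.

Proportion female at birth = 0.489.
Weighting each age-specific rate by interval width and survival:
  15–19: 5 × 0.2256 × 0.9435 = 1.06427
  20–24: 5 × 0.2952 × 0.9363 = 1.38198
  25–29: 5 × 0.2536 × 0.9280 = 1.17670
  30–34: 5 × 0.1579 × 0.9172 = 0.72413
  35–39: 5 × 0.0556 × 0.9006 = 0.25037
  40–44: 5 × 0.0109 × 0.8962 = 0.04884
Sum = 4.64629
NRR = 0.489 × 4.64629 = 2.27204

2.272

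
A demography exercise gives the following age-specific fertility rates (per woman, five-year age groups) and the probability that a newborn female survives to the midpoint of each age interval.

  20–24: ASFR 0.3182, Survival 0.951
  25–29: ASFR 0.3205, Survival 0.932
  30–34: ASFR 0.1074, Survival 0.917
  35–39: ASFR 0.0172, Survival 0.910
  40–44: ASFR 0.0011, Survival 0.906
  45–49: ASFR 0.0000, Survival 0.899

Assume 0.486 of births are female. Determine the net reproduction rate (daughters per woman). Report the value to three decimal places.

1.741

Proportion female at birth = 0.486.
Weighting each age-specific rate by interval width and survival:
  20–24: 5 × 0.3182 × 0.951 = 1.51304
  25–29: 5 × 0.3205 × 0.932 = 1.49353
  30–34: 5 × 0.1074 × 0.917 = 0.49243
  35–39: 5 × 0.0172 × 0.910 = 0.07826
  40–44: 5 × 0.0011 × 0.906 = 0.00498
  45–49: 5 × 0.0000 × 0.899 = 0.00000
Sum = 3.58224
NRR = 0.486 × 3.58224 = 1.74097
An NRR exceeding 1 indicates intrinsic growth under these rates.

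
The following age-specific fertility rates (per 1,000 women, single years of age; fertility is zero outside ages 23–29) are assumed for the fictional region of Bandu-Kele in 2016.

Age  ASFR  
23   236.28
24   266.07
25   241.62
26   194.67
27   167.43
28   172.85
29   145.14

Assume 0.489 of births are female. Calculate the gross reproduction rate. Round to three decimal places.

Proportion female at birth = 0.489.
Sum of ASFRs = 236.28 + 266.07 + 241.62 + 194.67 + 167.43 + 172.85 + 145.14 = 1424.06
TFR = 1424.06 / 1000 = 1.42406
GRR = 0.489 × 1.42406 = 0.69637

0.696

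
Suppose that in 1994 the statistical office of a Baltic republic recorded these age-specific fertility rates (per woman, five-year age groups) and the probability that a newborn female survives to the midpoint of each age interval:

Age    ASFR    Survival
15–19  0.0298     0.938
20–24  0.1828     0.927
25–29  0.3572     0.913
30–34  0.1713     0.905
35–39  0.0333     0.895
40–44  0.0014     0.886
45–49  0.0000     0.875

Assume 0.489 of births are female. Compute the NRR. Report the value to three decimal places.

1.735

Proportion female at birth = 0.489.
Survival-weighted fertility by age (5·fₓ·Sₓ):
  15–19: 5 × 0.0298 × 0.938 = 0.13976
  20–24: 5 × 0.1828 × 0.927 = 0.84728
  25–29: 5 × 0.3572 × 0.913 = 1.63062
  30–34: 5 × 0.1713 × 0.905 = 0.77513
  35–39: 5 × 0.0333 × 0.895 = 0.14902
  40–44: 5 × 0.0014 × 0.886 = 0.00620
  45–49: 5 × 0.0000 × 0.875 = 0.00000
Sum = 3.54801
NRR = 0.489 × 3.54801 = 1.73498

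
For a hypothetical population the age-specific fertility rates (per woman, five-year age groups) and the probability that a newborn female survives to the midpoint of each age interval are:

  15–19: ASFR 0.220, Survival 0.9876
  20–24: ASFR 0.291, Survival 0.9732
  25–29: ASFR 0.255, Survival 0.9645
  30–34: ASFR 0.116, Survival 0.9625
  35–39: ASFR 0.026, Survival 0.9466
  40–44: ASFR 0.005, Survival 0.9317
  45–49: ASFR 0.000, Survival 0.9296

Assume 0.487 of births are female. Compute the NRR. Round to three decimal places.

2.161

Proportion female at birth = 0.487.
Per-age-group product (5 × ASFR × survival probability):
  15–19: 5 × 0.220 × 0.9876 = 1.08636
  20–24: 5 × 0.291 × 0.9732 = 1.41601
  25–29: 5 × 0.255 × 0.9645 = 1.22974
  30–34: 5 × 0.116 × 0.9625 = 0.55825
  35–39: 5 × 0.026 × 0.9466 = 0.12306
  40–44: 5 × 0.005 × 0.9317 = 0.02329
  45–49: 5 × 0.000 × 0.9296 = 0.00000
Sum = 4.43671
NRR = 0.487 × 4.43671 = 2.16068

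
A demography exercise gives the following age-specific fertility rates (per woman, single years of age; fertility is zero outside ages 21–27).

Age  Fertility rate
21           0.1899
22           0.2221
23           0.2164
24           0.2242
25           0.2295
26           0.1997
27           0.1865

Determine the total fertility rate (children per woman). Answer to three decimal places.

1.468

Sum of ASFRs = 0.1899 + 0.2221 + 0.2164 + 0.2242 + 0.2295 + 0.1997 + 0.1865 = 1.4683
TFR = 1.4683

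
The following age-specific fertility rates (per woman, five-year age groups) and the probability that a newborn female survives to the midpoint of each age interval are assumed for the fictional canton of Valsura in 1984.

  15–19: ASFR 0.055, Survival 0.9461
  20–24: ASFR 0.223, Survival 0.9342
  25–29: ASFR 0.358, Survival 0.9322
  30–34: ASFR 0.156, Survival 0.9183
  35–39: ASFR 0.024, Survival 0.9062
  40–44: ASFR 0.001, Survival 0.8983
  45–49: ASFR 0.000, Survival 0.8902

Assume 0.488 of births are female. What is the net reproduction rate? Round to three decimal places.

Proportion female at birth = 0.488.
Each age group contributes 5 × ASFR × survival:
  15–19: 5 × 0.055 × 0.9461 = 0.26018
  20–24: 5 × 0.223 × 0.9342 = 1.04163
  25–29: 5 × 0.358 × 0.9322 = 1.66864
  30–34: 5 × 0.156 × 0.9183 = 0.71627
  35–39: 5 × 0.024 × 0.9062 = 0.10874
  40–44: 5 × 0.001 × 0.8983 = 0.00449
  45–49: 5 × 0.000 × 0.8902 = 0.00000
Sum = 3.79995
NRR = 0.488 × 3.79995 = 1.85438
NRR > 1, so each generation more than replaces itself.

1.854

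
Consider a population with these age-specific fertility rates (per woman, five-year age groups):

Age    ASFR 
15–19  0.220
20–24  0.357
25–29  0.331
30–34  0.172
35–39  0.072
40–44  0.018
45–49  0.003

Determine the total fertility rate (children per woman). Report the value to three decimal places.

Sum of ASFRs = 0.220 + 0.357 + 0.331 + 0.172 + 0.072 + 0.018 + 0.003 = 1.173
TFR = 5 × 1.173 = 5.865

5.865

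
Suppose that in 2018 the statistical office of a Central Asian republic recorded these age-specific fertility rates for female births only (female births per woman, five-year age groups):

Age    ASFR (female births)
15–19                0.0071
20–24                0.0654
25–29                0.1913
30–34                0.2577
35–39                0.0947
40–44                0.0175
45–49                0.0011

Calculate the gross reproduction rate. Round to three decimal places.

3.174

Sum of female ASFRs = 0.0071 + 0.0654 + 0.1913 + 0.2577 + 0.0947 + 0.0175 + 0.0011 = 0.6348
GRR = 5 × 0.6348 = 3.174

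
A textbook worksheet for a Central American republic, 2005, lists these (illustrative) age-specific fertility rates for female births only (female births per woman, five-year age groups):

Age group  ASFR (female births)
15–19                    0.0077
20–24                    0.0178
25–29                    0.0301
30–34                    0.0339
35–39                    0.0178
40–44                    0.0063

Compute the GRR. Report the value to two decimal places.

0.57

Sum of female ASFRs = 0.0077 + 0.0178 + 0.0301 + 0.0339 + 0.0178 + 0.0063 = 0.1136
GRR = 5 × 0.1136 = 0.568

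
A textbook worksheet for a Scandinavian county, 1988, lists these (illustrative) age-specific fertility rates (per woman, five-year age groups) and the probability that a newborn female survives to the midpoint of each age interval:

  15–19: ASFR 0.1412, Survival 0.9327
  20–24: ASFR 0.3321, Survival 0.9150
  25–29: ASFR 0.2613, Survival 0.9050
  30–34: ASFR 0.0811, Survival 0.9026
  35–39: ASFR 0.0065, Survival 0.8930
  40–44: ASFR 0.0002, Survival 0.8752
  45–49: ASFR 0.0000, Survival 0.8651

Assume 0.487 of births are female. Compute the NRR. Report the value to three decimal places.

1.829

Proportion female at birth = 0.487.
Survival-weighted fertility by age (5·fₓ·Sₓ):
  15–19: 5 × 0.1412 × 0.9327 = 0.65849
  20–24: 5 × 0.3321 × 0.9150 = 1.51936
  25–29: 5 × 0.2613 × 0.9050 = 1.18238
  30–34: 5 × 0.0811 × 0.9026 = 0.36600
  35–39: 5 × 0.0065 × 0.8930 = 0.02902
  40–44: 5 × 0.0002 × 0.8752 = 0.00088
  45–49: 5 × 0.0000 × 0.8651 = 0.00000
Sum = 3.75613
NRR = 0.487 × 3.75613 = 1.82924
NRR > 1, so each generation more than replaces itself.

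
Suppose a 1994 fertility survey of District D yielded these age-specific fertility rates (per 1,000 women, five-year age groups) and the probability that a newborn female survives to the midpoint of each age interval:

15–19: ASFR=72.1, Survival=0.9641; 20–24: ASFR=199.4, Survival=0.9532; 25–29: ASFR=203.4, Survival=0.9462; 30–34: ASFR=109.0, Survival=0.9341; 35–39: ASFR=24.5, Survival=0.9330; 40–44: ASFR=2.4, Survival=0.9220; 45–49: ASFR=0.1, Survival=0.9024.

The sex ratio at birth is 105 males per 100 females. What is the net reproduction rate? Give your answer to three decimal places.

Proportion female at birth = 100 / (100 + 105) = 0.48780.
Per-age-group product (5 × ASFR × survival probability):
  15–19: 5 × 72.1/1000 × 0.9641 = 0.34756
  20–24: 5 × 199.4/1000 × 0.9532 = 0.95034
  25–29: 5 × 203.4/1000 × 0.9462 = 0.96229
  30–34: 5 × 109.0/1000 × 0.9341 = 0.50908
  35–39: 5 × 24.5/1000 × 0.9330 = 0.11429
  40–44: 5 × 2.4/1000 × 0.9220 = 0.01106
  45–49: 5 × 0.1/1000 × 0.9024 = 0.00045
Sum = 2.89507
NRR = 0.48780 × 2.89507 = 1.41222
With NRR above 1 the population is above replacement fertility.

1.412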